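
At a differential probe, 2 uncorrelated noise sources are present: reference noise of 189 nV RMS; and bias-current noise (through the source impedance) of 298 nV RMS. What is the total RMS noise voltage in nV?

Uncorrelated sources add in power (mean-square): V_tot = √(ΣV_i²)
V_tot = √[(1.89×10⁻⁷)² + (2.98×10⁻⁷)²] = 3.53×10⁻⁷ V = 353 nV

353 nV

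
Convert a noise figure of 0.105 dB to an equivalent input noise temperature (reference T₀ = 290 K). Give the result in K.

F = 10^(0.105/10) = 1.02447
T_e = (F − 1)·T₀ = (1.02447 − 1) × 290 = 7.10 K

7.10 K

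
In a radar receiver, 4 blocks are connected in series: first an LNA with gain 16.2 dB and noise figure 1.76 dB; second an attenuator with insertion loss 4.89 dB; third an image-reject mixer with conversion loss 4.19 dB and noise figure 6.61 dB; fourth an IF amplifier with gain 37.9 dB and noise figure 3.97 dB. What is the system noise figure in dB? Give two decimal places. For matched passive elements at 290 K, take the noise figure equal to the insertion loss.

Convert to linear (a loss of L dB is a gain of −L dB): F_i = 10^(NF_i/10), G_i = 10^(G_i,dB/10)
  Stage 1: F_1 = 10^(1.76/10) = 1.500, G_1 = 10^(16.2/10) = 41.69
  Stage 2: F_2 = 10^(4.89/10) = 3.083, G_2 = 10^(−4.89/10) = 0.3243
  Stage 3: F_3 = 10^(6.61/10) = 4.581, G_3 = 10^(−4.19/10) = 0.3811
  Stage 4: F_4 = 10^(3.97/10) = 2.495, G_4 = 10^(37.9/10) = 6166
Friis cascade:
  F = 1.500 + (3.083 − 1)/41.69 + (4.581 − 1)/13.52 + (2.495 − 1)/5.152 = 2.105
NF = 10 log₁₀(2.105) = 3.23 dB

3.23 dB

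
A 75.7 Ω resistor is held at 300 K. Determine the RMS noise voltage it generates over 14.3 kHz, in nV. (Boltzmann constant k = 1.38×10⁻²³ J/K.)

V_n = √(4kTRB)
4kTRB = 4 × 1.38×10⁻²³ × 300 × 7.57×10¹ × 1.43×10⁴ = 1.79×10⁻¹⁴ V²
V_n = √(1.79×10⁻¹⁴) = 1.34×10⁻⁷ V = 134 nV

134 nV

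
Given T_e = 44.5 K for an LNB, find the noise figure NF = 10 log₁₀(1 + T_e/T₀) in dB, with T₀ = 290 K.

F = 1 + T_e/T₀ = 1 + 44.5/290 = 1.15345
NF = 10 log₁₀(1.15345) = 0.620 dB

0.620 dB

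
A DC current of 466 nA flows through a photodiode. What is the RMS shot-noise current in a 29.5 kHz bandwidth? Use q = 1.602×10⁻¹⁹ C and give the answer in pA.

I_n = √(2qI·B)
2qI·B = 2 × 1.602×10⁻¹⁹ × 4.66×10⁻⁷ × 2.95×10⁴ = 4.40×10⁻²¹ A²
I_n = √(4.40×10⁻²¹) = 6.64×10⁻¹¹ A = 66.4 pA

66.4 pA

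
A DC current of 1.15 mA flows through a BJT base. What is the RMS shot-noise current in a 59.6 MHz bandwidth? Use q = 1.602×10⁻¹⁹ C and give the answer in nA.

148 nA

I_n = √(2qI·B)
2qI·B = 2 × 1.602×10⁻¹⁹ × 1.15×10⁻³ × 5.96×10⁷ = 2.20×10⁻¹⁴ A²
I_n = √(2.20×10⁻¹⁴) = 1.48×10⁻⁷ A = 148 nA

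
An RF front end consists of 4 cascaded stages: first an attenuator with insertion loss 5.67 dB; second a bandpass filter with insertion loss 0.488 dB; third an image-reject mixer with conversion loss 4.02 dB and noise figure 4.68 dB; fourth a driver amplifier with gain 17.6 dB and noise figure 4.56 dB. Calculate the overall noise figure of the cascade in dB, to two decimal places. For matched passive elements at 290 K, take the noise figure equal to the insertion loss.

14.98 dB

Convert to linear (a loss of L dB is a gain of −L dB): F_i = 10^(NF_i/10), G_i = 10^(G_i,dB/10)
  Stage 1: F_1 = 10^(5.67/10) = 3.690, G_1 = 10^(−5.67/10) = 0.2710
  Stage 2: F_2 = 10^(0.488/10) = 1.119, G_2 = 10^(−0.488/10) = 0.8937
  Stage 3: F_3 = 10^(4.68/10) = 2.938, G_3 = 10^(−4.02/10) = 0.3963
  Stage 4: F_4 = 10^(4.56/10) = 2.858, G_4 = 10^(17.6/10) = 57.54
Friis cascade:
  F = 3.690 + (1.119 − 1)/0.2710 + (2.938 − 1)/0.2422 + (2.858 − 1)/0.09598 = 31.48
NF = 10 log₁₀(31.48) = 14.98 dB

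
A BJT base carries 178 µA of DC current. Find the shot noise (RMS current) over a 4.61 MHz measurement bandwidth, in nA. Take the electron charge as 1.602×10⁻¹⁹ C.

16.2 nA

I_n = √(2qI·B)
2qI·B = 2 × 1.602×10⁻¹⁹ × 1.78×10⁻⁴ × 4.61×10⁶ = 2.63×10⁻¹⁶ A²
I_n = √(2.63×10⁻¹⁶) = 1.62×10⁻⁸ A = 16.2 nA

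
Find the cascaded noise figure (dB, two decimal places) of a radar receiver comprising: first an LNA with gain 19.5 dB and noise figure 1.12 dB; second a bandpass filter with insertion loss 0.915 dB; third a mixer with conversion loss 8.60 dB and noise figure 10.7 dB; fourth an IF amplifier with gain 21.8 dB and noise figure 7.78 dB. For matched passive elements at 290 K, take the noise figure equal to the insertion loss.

Convert to linear (a loss of L dB is a gain of −L dB): F_i = 10^(NF_i/10), G_i = 10^(G_i,dB/10)
  Stage 1: F_1 = 10^(1.12/10) = 1.294, G_1 = 10^(19.5/10) = 89.13
  Stage 2: F_2 = 10^(0.915/10) = 1.235, G_2 = 10^(−0.915/10) = 0.8100
  Stage 3: F_3 = 10^(10.7/10) = 11.75, G_3 = 10^(−8.60/10) = 0.1380
  Stage 4: F_4 = 10^(7.78/10) = 5.998, G_4 = 10^(21.8/10) = 151.4
Friis cascade:
  F = 1.294 + (1.235 − 1)/89.13 + (11.75 − 1)/72.19 + (5.998 − 1)/9.966 = 1.947
NF = 10 log₁₀(1.947) = 2.89 dB

2.89 dB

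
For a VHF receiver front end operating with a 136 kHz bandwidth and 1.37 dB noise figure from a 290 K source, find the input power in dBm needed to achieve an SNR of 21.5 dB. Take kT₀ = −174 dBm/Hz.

Sensitivity = −174 + 10 log₁₀(B) + NF + SNR_min
= −174 + 51.34 + 1.37 + 21.5
= −99.79 dBm → −99.8 dBm

−99.8 dBm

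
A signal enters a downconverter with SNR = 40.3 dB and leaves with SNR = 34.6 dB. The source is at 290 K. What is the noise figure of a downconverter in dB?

NF (dB) = SNR_in(dB) − SNR_out(dB) when the source is at T₀
NF = 40.3 − 34.6 = 5.7 dB

5.7 dB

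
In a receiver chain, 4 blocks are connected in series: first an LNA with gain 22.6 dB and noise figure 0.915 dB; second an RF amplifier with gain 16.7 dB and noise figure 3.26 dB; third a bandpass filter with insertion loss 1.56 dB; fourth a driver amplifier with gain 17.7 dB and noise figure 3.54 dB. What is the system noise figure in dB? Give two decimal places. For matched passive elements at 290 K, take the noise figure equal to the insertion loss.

0.94 dB

Convert to linear (a loss of L dB is a gain of −L dB): F_i = 10^(NF_i/10), G_i = 10^(G_i,dB/10)
  Stage 1: F_1 = 10^(0.915/10) = 1.235, G_1 = 10^(22.6/10) = 182.0
  Stage 2: F_2 = 10^(3.26/10) = 2.118, G_2 = 10^(16.7/10) = 46.77
  Stage 3: F_3 = 10^(1.56/10) = 1.432, G_3 = 10^(−1.56/10) = 0.6982
  Stage 4: F_4 = 10^(3.54/10) = 2.259, G_4 = 10^(17.7/10) = 58.88
Friis cascade:
  F = 1.235 + (2.118 − 1)/182.0 + (1.432 − 1)/8511 + (2.259 − 1)/5943 = 1.241
NF = 10 log₁₀(1.241) = 0.94 dB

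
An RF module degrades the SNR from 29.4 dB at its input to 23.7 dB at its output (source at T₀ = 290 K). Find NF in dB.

5.7 dB

NF (dB) = SNR_in(dB) − SNR_out(dB) when the source is at T₀
NF = 29.4 − 23.7 = 5.7 dB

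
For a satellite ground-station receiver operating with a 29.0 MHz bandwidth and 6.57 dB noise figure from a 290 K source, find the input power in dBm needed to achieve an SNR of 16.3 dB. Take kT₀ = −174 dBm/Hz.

Sensitivity = −174 + 10 log₁₀(B) + NF + SNR_min
= −174 + 74.62 + 6.57 + 16.3
= −76.51 dBm → −76.5 dBm

−76.5 dBm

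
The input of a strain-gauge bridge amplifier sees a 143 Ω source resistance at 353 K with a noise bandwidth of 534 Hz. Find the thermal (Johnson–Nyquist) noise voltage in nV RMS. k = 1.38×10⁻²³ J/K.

V_n = √(4kTRB)
4kTRB = 4 × 1.38×10⁻²³ × 353 × 1.43×10² × 5.34×10² = 1.49×10⁻¹⁵ V²
V_n = √(1.49×10⁻¹⁵) = 3.86×10⁻⁸ V = 38.6 nV

38.6 nV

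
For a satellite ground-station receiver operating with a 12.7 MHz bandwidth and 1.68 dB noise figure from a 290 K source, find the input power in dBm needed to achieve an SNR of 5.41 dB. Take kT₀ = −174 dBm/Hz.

Sensitivity = −174 + 10 log₁₀(B) + NF + SNR_min
= −174 + 71.04 + 1.68 + 5.41
= −95.87 dBm → −95.9 dBm

−95.9 dBm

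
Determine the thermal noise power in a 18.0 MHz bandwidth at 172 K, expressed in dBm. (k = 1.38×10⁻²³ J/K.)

P_n = kTB = 1.38×10⁻²³ × 172 × 1.80×10⁷ = 4.27×10⁻¹⁴ W
In dBm: 10 log₁₀(4.27×10⁻¹⁴ / 10⁻³) = −103.7 dBm

−103.7 dBm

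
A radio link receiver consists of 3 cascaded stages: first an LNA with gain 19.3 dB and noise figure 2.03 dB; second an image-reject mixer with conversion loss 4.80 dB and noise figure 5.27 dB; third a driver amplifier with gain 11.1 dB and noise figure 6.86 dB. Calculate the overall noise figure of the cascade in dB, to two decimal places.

2.46 dB

Convert to linear (a loss of L dB is a gain of −L dB): F_i = 10^(NF_i/10), G_i = 10^(G_i,dB/10)
  Stage 1: F_1 = 10^(2.03/10) = 1.596, G_1 = 10^(19.3/10) = 85.11
  Stage 2: F_2 = 10^(5.27/10) = 3.365, G_2 = 10^(−4.80/10) = 0.3311
  Stage 3: F_3 = 10^(6.86/10) = 4.853, G_3 = 10^(11.1/10) = 12.88
Friis cascade:
  F = 1.596 + (3.365 − 1)/85.11 + (4.853 − 1)/28.18 = 1.760
NF = 10 log₁₀(1.760) = 2.46 dB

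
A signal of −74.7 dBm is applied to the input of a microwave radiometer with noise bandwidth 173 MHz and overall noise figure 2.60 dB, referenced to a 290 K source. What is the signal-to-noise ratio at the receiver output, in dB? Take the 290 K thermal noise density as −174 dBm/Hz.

14.3 dB

Noise floor: N = −174 + 10 log₁₀(B) + NF
10 log₁₀(1.73×10⁸) = 82.38 dB
N = −174 + 82.38 + 2.60 = −89.02 dBm
SNR = P_sig − N = −74.7 − (−89.02) = 14.32 dB → 14.3 dB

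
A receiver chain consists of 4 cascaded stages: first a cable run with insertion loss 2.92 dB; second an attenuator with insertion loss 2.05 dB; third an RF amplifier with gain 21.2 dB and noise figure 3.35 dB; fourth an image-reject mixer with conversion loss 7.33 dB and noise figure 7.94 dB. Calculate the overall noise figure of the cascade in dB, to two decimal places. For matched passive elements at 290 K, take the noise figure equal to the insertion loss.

8.40 dB

Convert to linear (a loss of L dB is a gain of −L dB): F_i = 10^(NF_i/10), G_i = 10^(G_i,dB/10)
  Stage 1: F_1 = 10^(2.92/10) = 1.959, G_1 = 10^(−2.92/10) = 0.5105
  Stage 2: F_2 = 10^(2.05/10) = 1.603, G_2 = 10^(−2.05/10) = 0.6237
  Stage 3: F_3 = 10^(3.35/10) = 2.163, G_3 = 10^(21.2/10) = 131.8
  Stage 4: F_4 = 10^(7.94/10) = 6.223, G_4 = 10^(−7.33/10) = 0.1849
Friis cascade:
  F = 1.959 + (1.603 − 1)/0.5105 + (2.163 − 1)/0.3184 + (6.223 − 1)/41.98 = 6.916
NF = 10 log₁₀(6.916) = 8.40 dB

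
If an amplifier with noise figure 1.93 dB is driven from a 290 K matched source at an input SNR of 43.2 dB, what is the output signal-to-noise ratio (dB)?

By definition F = SNR_in/SNR_out, so in dB: SNR_out = SNR_in − NF
SNR_out = 43.2 − 1.93 = 41.27 dB

41.27 dB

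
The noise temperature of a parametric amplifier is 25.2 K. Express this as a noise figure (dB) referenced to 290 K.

0.362 dB

F = 1 + T_e/T₀ = 1 + 25.2/290 = 1.0869
NF = 10 log₁₀(1.0869) = 0.362 dB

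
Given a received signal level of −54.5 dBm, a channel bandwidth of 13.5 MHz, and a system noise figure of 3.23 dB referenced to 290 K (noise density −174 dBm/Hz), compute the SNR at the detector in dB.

Noise floor: N = −174 + 10 log₁₀(B) + NF
10 log₁₀(1.35×10⁷) = 71.3 dB
N = −174 + 71.3 + 3.23 = −99.47 dBm
SNR = P_sig − N = −54.5 − (−99.47) = 44.97 dB → 45.0 dB

45.0 dB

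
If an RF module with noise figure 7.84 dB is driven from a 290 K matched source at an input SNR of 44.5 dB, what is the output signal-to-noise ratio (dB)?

36.66 dB

By definition F = SNR_in/SNR_out, so in dB: SNR_out = SNR_in − NF
SNR_out = 44.5 − 7.84 = 36.66 dB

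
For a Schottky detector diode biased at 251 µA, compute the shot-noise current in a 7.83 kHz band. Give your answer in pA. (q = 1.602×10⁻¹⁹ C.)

794 pA

I_n = √(2qI·B)
2qI·B = 2 × 1.602×10⁻¹⁹ × 2.51×10⁻⁴ × 7.83×10³ = 6.30×10⁻¹⁹ A²
I_n = √(6.30×10⁻¹⁹) = 7.94×10⁻¹⁰ A = 794 pA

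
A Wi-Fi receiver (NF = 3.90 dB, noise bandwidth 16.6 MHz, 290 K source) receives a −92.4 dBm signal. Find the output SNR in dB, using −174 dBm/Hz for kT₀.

5.5 dB

Noise floor: N = −174 + 10 log₁₀(B) + NF
10 log₁₀(1.66×10⁷) = 72.2 dB
N = −174 + 72.2 + 3.90 = −97.90 dBm
SNR = P_sig − N = −92.4 − (−97.90) = 5.50 dB → 5.5 dB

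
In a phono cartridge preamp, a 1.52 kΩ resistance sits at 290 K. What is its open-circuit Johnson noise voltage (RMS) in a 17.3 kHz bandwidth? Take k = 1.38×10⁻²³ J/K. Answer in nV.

V_n = √(4kTRB)
4kTRB = 4 × 1.38×10⁻²³ × 290 × 1.52×10³ × 1.73×10⁴ = 4.21×10⁻¹³ V²
V_n = √(4.21×10⁻¹³) = 6.49×10⁻⁷ V = 649 nV

649 nV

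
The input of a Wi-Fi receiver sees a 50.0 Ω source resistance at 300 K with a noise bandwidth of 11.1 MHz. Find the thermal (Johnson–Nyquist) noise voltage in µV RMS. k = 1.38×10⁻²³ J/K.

V_n = √(4kTRB)
4kTRB = 4 × 1.38×10⁻²³ × 300 × 5.00×10¹ × 1.11×10⁷ = 9.19×10⁻¹² V²
V_n = √(9.19×10⁻¹²) = 3.03×10⁻⁶ V = 3.03 µV

3.03 µV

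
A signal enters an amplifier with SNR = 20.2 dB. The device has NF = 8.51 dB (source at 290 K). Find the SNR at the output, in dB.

11.69 dB

By definition F = SNR_in/SNR_out, so in dB: SNR_out = SNR_in − NF
SNR_out = 20.2 − 8.51 = 11.69 dB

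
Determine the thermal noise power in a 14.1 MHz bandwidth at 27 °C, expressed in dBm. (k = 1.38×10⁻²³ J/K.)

T = 27 °C + 273.15 = 300.15 K
P_n = kTB = 1.38×10⁻²³ × 300.15 × 1.41×10⁷ = 5.84×10⁻¹⁴ W
In dBm: 10 log₁₀(5.84×10⁻¹⁴ / 10⁻³) = −102.3 dBm

−102.3 dBm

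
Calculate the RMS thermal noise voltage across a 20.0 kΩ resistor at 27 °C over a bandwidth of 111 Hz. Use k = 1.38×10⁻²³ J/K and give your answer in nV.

T = 27 °C + 273.15 = 300.15 K
V_n = √(4kTRB)
4kTRB = 4 × 1.38×10⁻²³ × 300.15 × 2.00×10⁴ × 1.11×10² = 3.68×10⁻¹⁴ V²
V_n = √(3.68×10⁻¹⁴) = 1.92×10⁻⁷ V = 192 nV

192 nV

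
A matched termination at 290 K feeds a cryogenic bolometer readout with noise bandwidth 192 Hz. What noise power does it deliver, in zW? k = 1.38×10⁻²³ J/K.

P_n = kTB = 1.38×10⁻²³ × 290 × 1.92×10² = 7.68×10⁻¹⁹ W = 768 zW

768 zW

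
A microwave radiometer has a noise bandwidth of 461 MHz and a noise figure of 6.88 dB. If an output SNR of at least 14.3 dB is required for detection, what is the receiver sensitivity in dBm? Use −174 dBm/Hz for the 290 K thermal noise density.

−66.2 dBm

Sensitivity = −174 + 10 log₁₀(B) + NF + SNR_min
= −174 + 86.64 + 6.88 + 14.3
= −66.18 dBm → −66.2 dBm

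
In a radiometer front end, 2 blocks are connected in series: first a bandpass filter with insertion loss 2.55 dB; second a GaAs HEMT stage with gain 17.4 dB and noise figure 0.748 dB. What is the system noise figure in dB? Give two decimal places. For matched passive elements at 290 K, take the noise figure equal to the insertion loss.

Convert to linear (a loss of L dB is a gain of −L dB): F_i = 10^(NF_i/10), G_i = 10^(G_i,dB/10)
  Stage 1: F_1 = 10^(2.55/10) = 1.799, G_1 = 10^(−2.55/10) = 0.5559
  Stage 2: F_2 = 10^(0.748/10) = 1.188, G_2 = 10^(17.4/10) = 54.95
Friis cascade:
  F = 1.799 + (1.188 − 1)/0.5559 = 2.137
NF = 10 log₁₀(2.137) = 3.30 dB

3.30 dB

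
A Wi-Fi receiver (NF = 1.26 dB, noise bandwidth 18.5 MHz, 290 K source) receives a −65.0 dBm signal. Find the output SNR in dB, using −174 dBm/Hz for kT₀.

35.1 dB

Noise floor: N = −174 + 10 log₁₀(B) + NF
10 log₁₀(1.85×10⁷) = 72.67 dB
N = −174 + 72.67 + 1.26 = −100.07 dBm
SNR = P_sig − N = −65.0 − (−100.07) = 35.07 dB → 35.1 dB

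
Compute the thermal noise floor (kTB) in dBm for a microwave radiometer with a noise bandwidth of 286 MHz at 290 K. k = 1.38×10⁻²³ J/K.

P_n = kTB = 1.38×10⁻²³ × 290 × 2.86×10⁸ = 1.14×10⁻¹² W
In dBm: 10 log₁₀(1.14×10⁻¹² / 10⁻³) = −89.4 dBm

−89.4 dBm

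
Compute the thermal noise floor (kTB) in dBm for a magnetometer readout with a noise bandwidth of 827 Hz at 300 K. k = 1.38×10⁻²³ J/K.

P_n = kTB = 1.38×10⁻²³ × 300 × 8.27×10² = 3.42×10⁻¹⁸ W
In dBm: 10 log₁₀(3.42×10⁻¹⁸ / 10⁻³) = −144.7 dBm

−144.7 dBm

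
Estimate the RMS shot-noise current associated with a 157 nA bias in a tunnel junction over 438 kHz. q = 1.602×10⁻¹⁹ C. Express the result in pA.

148 pA

I_n = √(2qI·B)
2qI·B = 2 × 1.602×10⁻¹⁹ × 1.57×10⁻⁷ × 4.38×10⁵ = 2.20×10⁻²⁰ A²
I_n = √(2.20×10⁻²⁰) = 1.48×10⁻¹⁰ A = 148 pA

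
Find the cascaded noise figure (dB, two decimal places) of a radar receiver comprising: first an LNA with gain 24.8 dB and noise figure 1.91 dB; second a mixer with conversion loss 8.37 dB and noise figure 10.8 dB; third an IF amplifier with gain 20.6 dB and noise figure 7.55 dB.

Convert to linear (a loss of L dB is a gain of −L dB): F_i = 10^(NF_i/10), G_i = 10^(G_i,dB/10)
  Stage 1: F_1 = 10^(1.91/10) = 1.552, G_1 = 10^(24.8/10) = 302.0
  Stage 2: F_2 = 10^(10.8/10) = 12.02, G_2 = 10^(−8.37/10) = 0.1455
  Stage 3: F_3 = 10^(7.55/10) = 5.689, G_3 = 10^(20.6/10) = 114.8
Friis cascade:
  F = 1.552 + (12.02 − 1)/302.0 + (5.689 − 1)/43.95 = 1.696
NF = 10 log₁₀(1.696) = 2.29 dB

2.29 dB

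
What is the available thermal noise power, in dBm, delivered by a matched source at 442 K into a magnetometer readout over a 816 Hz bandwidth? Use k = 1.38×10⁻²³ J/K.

−143.0 dBm

P_n = kTB = 1.38×10⁻²³ × 442 × 8.16×10² = 4.98×10⁻¹⁸ W
In dBm: 10 log₁₀(4.98×10⁻¹⁸ / 10⁻³) = −143.0 dBm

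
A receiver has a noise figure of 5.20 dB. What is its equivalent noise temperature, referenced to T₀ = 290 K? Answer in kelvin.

F = 10^(5.20/10) = 3.31131
T_e = (F − 1)·T₀ = (3.31131 − 1) × 290 = 670 K

670 K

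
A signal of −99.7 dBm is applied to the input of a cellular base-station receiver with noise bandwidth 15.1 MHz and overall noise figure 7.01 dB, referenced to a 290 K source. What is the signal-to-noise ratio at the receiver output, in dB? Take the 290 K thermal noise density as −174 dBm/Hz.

−4.5 dB

Noise floor: N = −174 + 10 log₁₀(B) + NF
10 log₁₀(1.51×10⁷) = 71.79 dB
N = −174 + 71.79 + 7.01 = −95.20 dBm
SNR = P_sig − N = −99.7 − (−95.20) = −4.50 dB → −4.5 dB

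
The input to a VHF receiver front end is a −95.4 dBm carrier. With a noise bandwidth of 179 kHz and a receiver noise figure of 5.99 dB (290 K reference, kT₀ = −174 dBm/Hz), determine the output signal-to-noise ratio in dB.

20.1 dB

Noise floor: N = −174 + 10 log₁₀(B) + NF
10 log₁₀(1.79×10⁵) = 52.53 dB
N = −174 + 52.53 + 5.99 = −115.48 dBm
SNR = P_sig − N = −95.4 − (−115.48) = 20.08 dB → 20.1 dB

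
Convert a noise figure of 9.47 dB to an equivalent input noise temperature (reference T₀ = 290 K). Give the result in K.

2277 K

F = 10^(9.47/10) = 8.85116
T_e = (F − 1)·T₀ = (8.85116 − 1) × 290 = 2277 K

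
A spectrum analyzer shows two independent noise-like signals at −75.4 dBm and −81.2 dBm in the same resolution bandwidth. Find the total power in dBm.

−74.4 dBm

Convert to linear, add, convert back:
P₁ = 2.88×10⁻¹¹ W, P₂ = 7.59×10⁻¹² W
P_tot = 3.64×10⁻¹¹ W → 10 log₁₀(P_tot / 10⁻³) = −74.4 dBm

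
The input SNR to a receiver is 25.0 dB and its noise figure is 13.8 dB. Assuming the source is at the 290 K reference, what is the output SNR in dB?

By definition F = SNR_in/SNR_out, so in dB: SNR_out = SNR_in − NF
SNR_out = 25.0 − 13.8 = 11.2 dB

11.2 dB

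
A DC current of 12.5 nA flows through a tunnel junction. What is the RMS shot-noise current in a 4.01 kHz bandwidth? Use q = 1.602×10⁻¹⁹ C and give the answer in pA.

4.01 pA

I_n = √(2qI·B)
2qI·B = 2 × 1.602×10⁻¹⁹ × 1.25×10⁻⁸ × 4.01×10³ = 1.61×10⁻²³ A²
I_n = √(1.61×10⁻²³) = 4.01×10⁻¹² A = 4.01 pA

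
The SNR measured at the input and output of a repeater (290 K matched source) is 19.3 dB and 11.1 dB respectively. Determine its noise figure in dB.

8.2 dB

NF (dB) = SNR_in(dB) − SNR_out(dB) when the source is at T₀
NF = 19.3 − 11.1 = 8.2 dB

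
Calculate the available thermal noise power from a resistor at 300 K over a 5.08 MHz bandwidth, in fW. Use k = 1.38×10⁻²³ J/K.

21.0 fW

P_n = kTB = 1.38×10⁻²³ × 300 × 5.08×10⁶ = 2.10×10⁻¹⁴ W = 21.0 fW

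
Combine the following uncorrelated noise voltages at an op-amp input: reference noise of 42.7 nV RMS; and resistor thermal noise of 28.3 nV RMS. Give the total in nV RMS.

Uncorrelated sources add in power (mean-square): V_tot = √(ΣV_i²)
V_tot = √[(4.27×10⁻⁸)² + (2.83×10⁻⁸)²] = 5.12×10⁻⁸ V = 51.2 nV

51.2 nV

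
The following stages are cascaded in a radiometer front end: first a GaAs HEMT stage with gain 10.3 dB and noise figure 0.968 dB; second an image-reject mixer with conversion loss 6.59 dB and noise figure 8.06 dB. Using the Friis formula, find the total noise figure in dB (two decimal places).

Convert to linear (a loss of L dB is a gain of −L dB): F_i = 10^(NF_i/10), G_i = 10^(G_i,dB/10)
  Stage 1: F_1 = 10^(0.968/10) = 1.250, G_1 = 10^(10.3/10) = 10.72
  Stage 2: F_2 = 10^(8.06/10) = 6.397, G_2 = 10^(−6.59/10) = 0.2193
Friis cascade:
  F = 1.250 + (6.397 − 1)/10.72 = 1.753
NF = 10 log₁₀(1.753) = 2.44 dB

2.44 dB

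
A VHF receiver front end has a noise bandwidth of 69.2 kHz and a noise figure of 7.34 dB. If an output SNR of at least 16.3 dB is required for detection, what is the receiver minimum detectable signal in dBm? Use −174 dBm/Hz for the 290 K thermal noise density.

Sensitivity = −174 + 10 log₁₀(B) + NF + SNR_min
= −174 + 48.4 + 7.34 + 16.3
= −101.96 dBm → −102.0 dBm

−102.0 dBm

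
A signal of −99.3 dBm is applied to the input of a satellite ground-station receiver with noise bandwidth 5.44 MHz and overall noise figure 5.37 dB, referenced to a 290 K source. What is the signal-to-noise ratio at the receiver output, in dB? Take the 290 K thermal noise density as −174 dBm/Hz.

Noise floor: N = −174 + 10 log₁₀(B) + NF
10 log₁₀(5.44×10⁶) = 67.36 dB
N = −174 + 67.36 + 5.37 = −101.27 dBm
SNR = P_sig − N = −99.3 − (−101.27) = 1.97 dB → 2.0 dB

2.0 dB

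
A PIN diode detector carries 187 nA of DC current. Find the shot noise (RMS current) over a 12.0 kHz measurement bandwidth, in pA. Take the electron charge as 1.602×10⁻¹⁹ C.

I_n = √(2qI·B)
2qI·B = 2 × 1.602×10⁻¹⁹ × 1.87×10⁻⁷ × 1.20×10⁴ = 7.19×10⁻²² A²
I_n = √(7.19×10⁻²²) = 2.68×10⁻¹¹ A = 26.8 pA

26.8 pA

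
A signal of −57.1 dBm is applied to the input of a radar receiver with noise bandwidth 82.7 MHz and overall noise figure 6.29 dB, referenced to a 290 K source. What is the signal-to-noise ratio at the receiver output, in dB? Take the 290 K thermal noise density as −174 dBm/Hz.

Noise floor: N = −174 + 10 log₁₀(B) + NF
10 log₁₀(8.27×10⁷) = 79.18 dB
N = −174 + 79.18 + 6.29 = −88.53 dBm
SNR = P_sig − N = −57.1 − (−88.53) = 31.43 dB → 31.4 dB

31.4 dB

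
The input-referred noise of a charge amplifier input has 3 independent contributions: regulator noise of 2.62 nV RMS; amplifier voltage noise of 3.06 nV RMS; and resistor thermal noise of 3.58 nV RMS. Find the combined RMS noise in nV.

Uncorrelated sources add in power (mean-square): V_tot = √(ΣV_i²)
V_tot = √[(2.62×10⁻⁹)² + (3.06×10⁻⁹)² + (3.58×10⁻⁹)²] = 5.39×10⁻⁹ V = 5.39 nV

5.39 nV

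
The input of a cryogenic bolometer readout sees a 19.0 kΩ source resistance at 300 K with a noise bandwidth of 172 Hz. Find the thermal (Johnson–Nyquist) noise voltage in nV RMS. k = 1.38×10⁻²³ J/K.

V_n = √(4kTRB)
4kTRB = 4 × 1.38×10⁻²³ × 300 × 1.90×10⁴ × 1.72×10² = 5.41×10⁻¹⁴ V²
V_n = √(5.41×10⁻¹⁴) = 2.33×10⁻⁷ V = 233 nV

233 nV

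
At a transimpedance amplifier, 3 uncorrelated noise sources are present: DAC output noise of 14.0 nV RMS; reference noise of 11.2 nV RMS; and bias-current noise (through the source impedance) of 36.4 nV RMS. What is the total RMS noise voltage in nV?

Uncorrelated sources add in power (mean-square): V_tot = √(ΣV_i²)
V_tot = √[(1.40×10⁻⁸)² + (1.12×10⁻⁸)² + (3.64×10⁻⁸)²] = 4.06×10⁻⁸ V = 40.6 nV

40.6 nV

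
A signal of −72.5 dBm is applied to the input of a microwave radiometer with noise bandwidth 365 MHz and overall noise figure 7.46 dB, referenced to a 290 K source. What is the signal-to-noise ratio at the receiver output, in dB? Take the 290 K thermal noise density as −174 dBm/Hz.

Noise floor: N = −174 + 10 log₁₀(B) + NF
10 log₁₀(3.65×10⁸) = 85.62 dB
N = −174 + 85.62 + 7.46 = −80.92 dBm
SNR = P_sig − N = −72.5 − (−80.92) = 8.42 dB → 8.4 dB

8.4 dB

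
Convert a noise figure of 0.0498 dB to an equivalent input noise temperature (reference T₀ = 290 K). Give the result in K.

3.34 K

F = 10^(0.0498/10) = 1.01153
T_e = (F − 1)·T₀ = (1.01153 − 1) × 290 = 3.34 K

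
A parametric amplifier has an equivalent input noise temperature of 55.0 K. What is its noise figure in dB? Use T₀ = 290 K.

F = 1 + T_e/T₀ = 1 + 55.0/290 = 1.18966
NF = 10 log₁₀(1.18966) = 0.754 dB

0.754 dB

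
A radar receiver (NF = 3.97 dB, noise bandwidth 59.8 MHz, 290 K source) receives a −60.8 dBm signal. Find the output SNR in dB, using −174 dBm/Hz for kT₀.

Noise floor: N = −174 + 10 log₁₀(B) + NF
10 log₁₀(5.98×10⁷) = 77.77 dB
N = −174 + 77.77 + 3.97 = −92.26 dBm
SNR = P_sig − N = −60.8 − (−92.26) = 31.46 dB → 31.5 dB

31.5 dB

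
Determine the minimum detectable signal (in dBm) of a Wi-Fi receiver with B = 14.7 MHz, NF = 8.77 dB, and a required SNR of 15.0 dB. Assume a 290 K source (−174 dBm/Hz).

−78.6 dBm

Sensitivity = −174 + 10 log₁₀(B) + NF + SNR_min
= −174 + 71.67 + 8.77 + 15.0
= −78.56 dBm → −78.6 dBm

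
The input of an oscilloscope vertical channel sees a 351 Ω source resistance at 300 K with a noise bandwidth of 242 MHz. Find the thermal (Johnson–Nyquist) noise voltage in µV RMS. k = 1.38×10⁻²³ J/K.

37.5 µV

V_n = √(4kTRB)
4kTRB = 4 × 1.38×10⁻²³ × 300 × 3.51×10² × 2.42×10⁸ = 1.41×10⁻⁹ V²
V_n = √(1.41×10⁻⁹) = 3.75×10⁻⁵ V = 37.5 µV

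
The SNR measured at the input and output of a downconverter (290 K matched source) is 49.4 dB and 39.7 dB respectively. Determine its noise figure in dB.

NF (dB) = SNR_in(dB) − SNR_out(dB) when the source is at T₀
NF = 49.4 − 39.7 = 9.7 dB

9.7 dB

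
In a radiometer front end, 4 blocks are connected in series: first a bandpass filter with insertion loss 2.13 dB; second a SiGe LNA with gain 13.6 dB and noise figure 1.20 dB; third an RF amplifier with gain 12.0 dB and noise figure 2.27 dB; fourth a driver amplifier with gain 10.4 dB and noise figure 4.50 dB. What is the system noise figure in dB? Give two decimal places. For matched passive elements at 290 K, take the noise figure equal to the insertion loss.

Convert to linear (a loss of L dB is a gain of −L dB): F_i = 10^(NF_i/10), G_i = 10^(G_i,dB/10)
  Stage 1: F_1 = 10^(2.13/10) = 1.633, G_1 = 10^(−2.13/10) = 0.6124
  Stage 2: F_2 = 10^(1.20/10) = 1.318, G_2 = 10^(13.6/10) = 22.91
  Stage 3: F_3 = 10^(2.27/10) = 1.687, G_3 = 10^(12.0/10) = 15.85
  Stage 4: F_4 = 10^(4.50/10) = 2.818, G_4 = 10^(10.4/10) = 10.96
Friis cascade:
  F = 1.633 + (1.318 − 1)/0.6124 + (1.687 − 1)/14.03 + (2.818 − 1)/222.3 = 2.210
NF = 10 log₁₀(2.210) = 3.44 dB

3.44 dB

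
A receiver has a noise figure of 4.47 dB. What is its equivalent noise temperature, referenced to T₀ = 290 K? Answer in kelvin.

F = 10^(4.47/10) = 2.79898
T_e = (F − 1)·T₀ = (2.79898 − 1) × 290 = 522 K

522 K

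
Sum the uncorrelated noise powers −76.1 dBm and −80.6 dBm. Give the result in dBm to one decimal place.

Convert to linear, add, convert back:
P₁ = 2.45×10⁻¹¹ W, P₂ = 8.71×10⁻¹² W
P_tot = 3.33×10⁻¹¹ W → 10 log₁₀(P_tot / 10⁻³) = −74.8 dBm

−74.8 dBm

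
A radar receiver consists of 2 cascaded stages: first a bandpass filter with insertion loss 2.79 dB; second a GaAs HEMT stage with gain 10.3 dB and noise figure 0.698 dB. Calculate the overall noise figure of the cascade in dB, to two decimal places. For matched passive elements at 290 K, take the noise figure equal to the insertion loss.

Convert to linear (a loss of L dB is a gain of −L dB): F_i = 10^(NF_i/10), G_i = 10^(G_i,dB/10)
  Stage 1: F_1 = 10^(2.79/10) = 1.901, G_1 = 10^(−2.79/10) = 0.5260
  Stage 2: F_2 = 10^(0.698/10) = 1.174, G_2 = 10^(10.3/10) = 10.72
Friis cascade:
  F = 1.901 + (1.174 − 1)/0.5260 = 2.233
NF = 10 log₁₀(2.233) = 3.49 dB

3.49 dB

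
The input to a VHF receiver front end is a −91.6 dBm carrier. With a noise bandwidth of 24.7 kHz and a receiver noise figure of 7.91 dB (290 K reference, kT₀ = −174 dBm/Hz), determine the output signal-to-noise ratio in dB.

30.6 dB

Noise floor: N = −174 + 10 log₁₀(B) + NF
10 log₁₀(2.47×10⁴) = 43.93 dB
N = −174 + 43.93 + 7.91 = −122.16 dBm
SNR = P_sig − N = −91.6 − (−122.16) = 30.56 dB → 30.6 dB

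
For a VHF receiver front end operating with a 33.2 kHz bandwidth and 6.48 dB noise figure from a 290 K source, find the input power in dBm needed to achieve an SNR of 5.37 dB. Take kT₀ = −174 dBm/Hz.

−116.9 dBm

Sensitivity = −174 + 10 log₁₀(B) + NF + SNR_min
= −174 + 45.21 + 6.48 + 5.37
= −116.94 dBm → −116.9 dBm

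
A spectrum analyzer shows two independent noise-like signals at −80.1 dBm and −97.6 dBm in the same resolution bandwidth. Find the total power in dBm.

−80.0 dBm

Convert to linear, add, convert back:
P₁ = 9.77×10⁻¹² W, P₂ = 1.74×10⁻¹³ W
P_tot = 9.95×10⁻¹² W → 10 log₁₀(P_tot / 10⁻³) = −80.0 dBm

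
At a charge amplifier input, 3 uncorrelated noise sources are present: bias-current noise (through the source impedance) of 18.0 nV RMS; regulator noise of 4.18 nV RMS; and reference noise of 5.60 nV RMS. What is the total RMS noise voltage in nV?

19.3 nV

Uncorrelated sources add in power (mean-square): V_tot = √(ΣV_i²)
V_tot = √[(1.80×10⁻⁸)² + (4.18×10⁻⁹)² + (5.60×10⁻⁹)²] = 1.93×10⁻⁸ V = 19.3 nV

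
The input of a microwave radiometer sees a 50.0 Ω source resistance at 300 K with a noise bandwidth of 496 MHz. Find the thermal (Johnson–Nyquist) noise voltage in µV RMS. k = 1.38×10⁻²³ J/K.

20.3 µV

V_n = √(4kTRB)
4kTRB = 4 × 1.38×10⁻²³ × 300 × 5.00×10¹ × 4.96×10⁸ = 4.11×10⁻¹⁰ V²
V_n = √(4.11×10⁻¹⁰) = 2.03×10⁻⁵ V = 20.3 µV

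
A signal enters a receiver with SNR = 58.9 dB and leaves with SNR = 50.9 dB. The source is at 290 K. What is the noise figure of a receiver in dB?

NF (dB) = SNR_in(dB) − SNR_out(dB) when the source is at T₀
NF = 58.9 − 50.9 = 8.0 dB

8.0 dB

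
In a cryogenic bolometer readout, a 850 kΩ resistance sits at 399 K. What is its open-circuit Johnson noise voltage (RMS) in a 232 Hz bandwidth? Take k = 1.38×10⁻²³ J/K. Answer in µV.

V_n = √(4kTRB)
4kTRB = 4 × 1.38×10⁻²³ × 399 × 8.50×10⁵ × 2.32×10² = 4.34×10⁻¹² V²
V_n = √(4.34×10⁻¹²) = 2.08×10⁻⁶ V = 2.08 µV

2.08 µV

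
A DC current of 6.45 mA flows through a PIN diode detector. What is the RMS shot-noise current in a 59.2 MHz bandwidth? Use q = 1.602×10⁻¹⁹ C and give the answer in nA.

I_n = √(2qI·B)
2qI·B = 2 × 1.602×10⁻¹⁹ × 6.45×10⁻³ × 5.92×10⁷ = 1.22×10⁻¹³ A²
I_n = √(1.22×10⁻¹³) = 3.50×10⁻⁷ A = 350 nA

350 nA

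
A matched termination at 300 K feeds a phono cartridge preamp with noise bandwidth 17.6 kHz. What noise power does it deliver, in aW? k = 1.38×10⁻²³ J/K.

P_n = kTB = 1.38×10⁻²³ × 300 × 1.76×10⁴ = 7.29×10⁻¹⁷ W = 72.9 aW

72.9 aW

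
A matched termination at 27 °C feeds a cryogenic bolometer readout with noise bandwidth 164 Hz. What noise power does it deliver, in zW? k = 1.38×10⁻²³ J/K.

T = 27 °C + 273.15 = 300.15 K
P_n = kTB = 1.38×10⁻²³ × 300.15 × 1.64×10² = 6.79×10⁻¹⁹ W = 679 zW

679 zW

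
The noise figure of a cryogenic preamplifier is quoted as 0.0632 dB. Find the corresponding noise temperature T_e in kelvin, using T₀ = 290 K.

4.25 K

F = 10^(0.0632/10) = 1.01466
T_e = (F − 1)·T₀ = (1.01466 − 1) × 290 = 4.25 K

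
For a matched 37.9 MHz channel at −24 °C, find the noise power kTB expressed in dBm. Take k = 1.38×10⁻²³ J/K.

T = −24 °C + 273.15 = 249.15 K
P_n = kTB = 1.38×10⁻²³ × 249.15 × 3.79×10⁷ = 1.30×10⁻¹³ W
In dBm: 10 log₁₀(1.30×10⁻¹³ / 10⁻³) = −98.9 dBm

−98.9 dBm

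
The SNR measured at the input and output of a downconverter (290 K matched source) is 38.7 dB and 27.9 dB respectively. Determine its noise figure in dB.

NF (dB) = SNR_in(dB) − SNR_out(dB) when the source is at T₀
NF = 38.7 − 27.9 = 10.8 dB

10.8 dB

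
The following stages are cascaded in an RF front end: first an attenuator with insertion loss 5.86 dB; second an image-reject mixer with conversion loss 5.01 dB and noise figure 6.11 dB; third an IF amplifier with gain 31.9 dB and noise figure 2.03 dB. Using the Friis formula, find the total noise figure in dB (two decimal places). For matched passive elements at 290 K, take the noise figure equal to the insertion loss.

Convert to linear (a loss of L dB is a gain of −L dB): F_i = 10^(NF_i/10), G_i = 10^(G_i,dB/10)
  Stage 1: F_1 = 10^(5.86/10) = 3.855, G_1 = 10^(−5.86/10) = 0.2594
  Stage 2: F_2 = 10^(6.11/10) = 4.083, G_2 = 10^(−5.01/10) = 0.3155
  Stage 3: F_3 = 10^(2.03/10) = 1.596, G_3 = 10^(31.9/10) = 1549
Friis cascade:
  F = 3.855 + (4.083 − 1)/0.2594 + (1.596 − 1)/0.08185 = 23.02
NF = 10 log₁₀(23.02) = 13.62 dB

13.62 dB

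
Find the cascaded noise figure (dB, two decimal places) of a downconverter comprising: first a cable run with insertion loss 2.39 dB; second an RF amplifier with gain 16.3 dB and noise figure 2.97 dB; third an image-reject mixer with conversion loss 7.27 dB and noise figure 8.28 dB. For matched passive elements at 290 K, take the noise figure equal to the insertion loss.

Convert to linear (a loss of L dB is a gain of −L dB): F_i = 10^(NF_i/10), G_i = 10^(G_i,dB/10)
  Stage 1: F_1 = 10^(2.39/10) = 1.734, G_1 = 10^(−2.39/10) = 0.5768
  Stage 2: F_2 = 10^(2.97/10) = 1.982, G_2 = 10^(16.3/10) = 42.66
  Stage 3: F_3 = 10^(8.28/10) = 6.730, G_3 = 10^(−7.27/10) = 0.1875
Friis cascade:
  F = 1.734 + (1.982 − 1)/0.5768 + (6.730 − 1)/24.60 = 3.668
NF = 10 log₁₀(3.668) = 5.64 dB

5.64 dB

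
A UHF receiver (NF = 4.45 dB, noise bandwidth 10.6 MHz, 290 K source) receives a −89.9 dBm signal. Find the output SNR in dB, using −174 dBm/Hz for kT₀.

Noise floor: N = −174 + 10 log₁₀(B) + NF
10 log₁₀(1.06×10⁷) = 70.25 dB
N = −174 + 70.25 + 4.45 = −99.30 dBm
SNR = P_sig − N = −89.9 − (−99.30) = 9.40 dB → 9.4 dB

9.4 dB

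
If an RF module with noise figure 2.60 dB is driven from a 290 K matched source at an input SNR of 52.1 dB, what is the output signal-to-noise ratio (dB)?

49.50 dB

By definition F = SNR_in/SNR_out, so in dB: SNR_out = SNR_in − NF
SNR_out = 52.1 − 2.60 = 49.50 dB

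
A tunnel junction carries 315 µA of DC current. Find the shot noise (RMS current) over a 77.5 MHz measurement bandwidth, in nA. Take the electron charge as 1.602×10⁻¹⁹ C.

I_n = √(2qI·B)
2qI·B = 2 × 1.602×10⁻¹⁹ × 3.15×10⁻⁴ × 7.75×10⁷ = 7.82×10⁻¹⁵ A²
I_n = √(7.82×10⁻¹⁵) = 8.84×10⁻⁸ A = 88.4 nA

88.4 nA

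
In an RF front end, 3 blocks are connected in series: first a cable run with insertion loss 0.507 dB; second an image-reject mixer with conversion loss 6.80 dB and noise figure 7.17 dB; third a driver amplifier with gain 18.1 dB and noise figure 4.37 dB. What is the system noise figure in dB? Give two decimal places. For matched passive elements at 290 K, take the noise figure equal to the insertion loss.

11.82 dB

Convert to linear (a loss of L dB is a gain of −L dB): F_i = 10^(NF_i/10), G_i = 10^(G_i,dB/10)
  Stage 1: F_1 = 10^(0.507/10) = 1.124, G_1 = 10^(−0.507/10) = 0.8898
  Stage 2: F_2 = 10^(7.17/10) = 5.212, G_2 = 10^(−6.80/10) = 0.2089
  Stage 3: F_3 = 10^(4.37/10) = 2.735, G_3 = 10^(18.1/10) = 64.57
Friis cascade:
  F = 1.124 + (5.212 − 1)/0.8898 + (2.735 − 1)/0.1859 = 15.19
NF = 10 log₁₀(15.19) = 11.82 dB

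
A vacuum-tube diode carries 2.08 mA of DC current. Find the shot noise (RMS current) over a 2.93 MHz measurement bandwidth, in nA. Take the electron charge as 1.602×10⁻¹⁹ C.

44.2 nA

I_n = √(2qI·B)
2qI·B = 2 × 1.602×10⁻¹⁹ × 2.08×10⁻³ × 2.93×10⁶ = 1.95×10⁻¹⁵ A²
I_n = √(1.95×10⁻¹⁵) = 4.42×10⁻⁸ A = 44.2 nA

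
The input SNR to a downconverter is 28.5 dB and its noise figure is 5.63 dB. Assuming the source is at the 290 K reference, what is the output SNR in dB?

By definition F = SNR_in/SNR_out, so in dB: SNR_out = SNR_in − NF
SNR_out = 28.5 − 5.63 = 22.87 dB

22.87 dB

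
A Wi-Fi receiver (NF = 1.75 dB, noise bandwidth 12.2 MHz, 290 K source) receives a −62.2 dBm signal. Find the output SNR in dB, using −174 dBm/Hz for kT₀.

39.2 dB

Noise floor: N = −174 + 10 log₁₀(B) + NF
10 log₁₀(1.22×10⁷) = 70.86 dB
N = −174 + 70.86 + 1.75 = −101.39 dBm
SNR = P_sig − N = −62.2 − (−101.39) = 39.19 dB → 39.2 dB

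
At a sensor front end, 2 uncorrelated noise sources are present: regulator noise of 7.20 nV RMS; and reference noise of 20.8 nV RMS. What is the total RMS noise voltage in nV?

22.0 nV

Uncorrelated sources add in power (mean-square): V_tot = √(ΣV_i²)
V_tot = √[(7.20×10⁻⁹)² + (2.08×10⁻⁸)²] = 2.20×10⁻⁸ V = 22.0 nV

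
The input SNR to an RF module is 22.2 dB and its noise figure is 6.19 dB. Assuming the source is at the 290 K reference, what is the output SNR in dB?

16.01 dB

By definition F = SNR_in/SNR_out, so in dB: SNR_out = SNR_in − NF
SNR_out = 22.2 − 6.19 = 16.01 dB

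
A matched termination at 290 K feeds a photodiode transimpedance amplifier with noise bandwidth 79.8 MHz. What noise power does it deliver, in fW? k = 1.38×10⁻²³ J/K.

P_n = kTB = 1.38×10⁻²³ × 290 × 7.98×10⁷ = 3.19×10⁻¹³ W = 319 fW

319 fW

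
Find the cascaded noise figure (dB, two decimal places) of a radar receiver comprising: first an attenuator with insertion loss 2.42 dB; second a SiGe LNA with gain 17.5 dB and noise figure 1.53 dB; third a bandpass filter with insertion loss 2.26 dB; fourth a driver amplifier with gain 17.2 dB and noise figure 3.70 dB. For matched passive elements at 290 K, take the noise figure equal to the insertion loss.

Convert to linear (a loss of L dB is a gain of −L dB): F_i = 10^(NF_i/10), G_i = 10^(G_i,dB/10)
  Stage 1: F_1 = 10^(2.42/10) = 1.746, G_1 = 10^(−2.42/10) = 0.5728
  Stage 2: F_2 = 10^(1.53/10) = 1.422, G_2 = 10^(17.5/10) = 56.23
  Stage 3: F_3 = 10^(2.26/10) = 1.683, G_3 = 10^(−2.26/10) = 0.5943
  Stage 4: F_4 = 10^(3.70/10) = 2.344, G_4 = 10^(17.2/10) = 52.48
Friis cascade:
  F = 1.746 + (1.422 − 1)/0.5728 + (1.683 − 1)/32.21 + (2.344 − 1)/19.14 = 2.575
NF = 10 log₁₀(2.575) = 4.11 dB

4.11 dB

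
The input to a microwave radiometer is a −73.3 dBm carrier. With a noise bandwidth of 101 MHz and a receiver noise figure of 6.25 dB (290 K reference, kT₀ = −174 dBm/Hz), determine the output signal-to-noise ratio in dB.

Noise floor: N = −174 + 10 log₁₀(B) + NF
10 log₁₀(1.01×10⁸) = 80.04 dB
N = −174 + 80.04 + 6.25 = −87.71 dBm
SNR = P_sig − N = −73.3 − (−87.71) = 14.41 dB → 14.4 dB

14.4 dB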